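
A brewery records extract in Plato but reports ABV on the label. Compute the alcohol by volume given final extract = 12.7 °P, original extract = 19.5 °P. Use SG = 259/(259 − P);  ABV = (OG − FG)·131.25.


OG = 259/(259 − 19.5) = 1.0814
FG = 259/(259 − 12.7) = 1.0516
ABV = (1.0814 − 1.0516)·131.25

3.9187 % ABV


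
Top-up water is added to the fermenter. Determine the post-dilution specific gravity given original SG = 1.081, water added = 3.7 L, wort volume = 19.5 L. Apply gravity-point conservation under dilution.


SG_new = 1 + (SG_old − 1)·V_old/(V_old + V_water)
pts = (1.081 − 1)·1000·19.5/(19.5 + 3.7) = 68.0819
SG_new = 1 + 68.0819/1000

1.0681


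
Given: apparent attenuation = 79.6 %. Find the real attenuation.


RA = AA · 0.8192
RA = 79.6 · 0.8192

65.2083 %


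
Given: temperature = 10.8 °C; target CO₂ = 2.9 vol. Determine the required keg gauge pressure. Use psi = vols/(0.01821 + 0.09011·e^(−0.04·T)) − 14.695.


psi = 2.9/(0.01821 + 0.09011·e^(−0.04·10.8)) − 14.695

23.1096 psi


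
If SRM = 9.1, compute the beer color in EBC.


EBC = SRM · 1.97
EBC = 9.1 · 1.97

17.9270 EBC


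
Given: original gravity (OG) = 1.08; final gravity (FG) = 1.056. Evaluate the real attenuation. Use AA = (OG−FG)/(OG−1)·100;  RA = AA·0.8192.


AA = (1.08 − 1.056)/(1.08 − 1)·100 = 30.0000
RA = 30.0000·0.8192

24.5760 %


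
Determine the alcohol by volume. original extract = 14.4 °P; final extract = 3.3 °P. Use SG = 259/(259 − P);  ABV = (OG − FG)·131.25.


OG = 259/(259 − 14.4) = 1.0589
FG = 259/(259 − 3.3) = 1.0129
ABV = (1.0589 − 1.0129)·131.25

6.0330 % ABV


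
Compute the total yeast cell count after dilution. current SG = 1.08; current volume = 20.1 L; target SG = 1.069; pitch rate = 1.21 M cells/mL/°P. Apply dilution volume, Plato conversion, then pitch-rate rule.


V_w = V·((SG_c−1)/(SG_t−1)−1);  °P = 259 − 259/SG_t;  cells = rate·(V+V_w)·°P
V_w = 20.1·((1.08−1)/(1.069−1)−1) = 3.2043
V_final = 20.1 + 3.2043 = 23.3043
°P = 259 − 259/1.069 = 16.7175
cells = 1.21·23.3043·16.7175

471.4042 billion cells


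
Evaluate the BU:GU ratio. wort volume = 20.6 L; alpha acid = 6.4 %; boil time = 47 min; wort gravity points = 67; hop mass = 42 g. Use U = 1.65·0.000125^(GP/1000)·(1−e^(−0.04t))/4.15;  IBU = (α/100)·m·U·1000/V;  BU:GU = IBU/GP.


U = 1.65·0.000125^(67/1000)·(1−e^(−0.04·47))/4.15 = 0.1845
IBU = (6.4/100)·42·0.1845·1000/20.6 = 24.0760
BU:GU = 24.0760/67

0.3593


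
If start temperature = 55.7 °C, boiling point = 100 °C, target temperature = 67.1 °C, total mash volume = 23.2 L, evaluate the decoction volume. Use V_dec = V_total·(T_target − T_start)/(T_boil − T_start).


V_dec = 23.2·(67.1 − 55.7)/(100 − 55.7)

5.9702 L


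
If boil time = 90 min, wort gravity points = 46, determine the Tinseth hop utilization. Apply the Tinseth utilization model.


U = 1.65·0.000125^(GP/1000) · (1 − e^(−0.04·t))/4.15
bigness = 1.65·0.000125^(46/1000) = 1.0913
boil_factor = (1 − e^(−0.04·90))/4.15 = 0.2344
U = 1.0913 · 0.2344

0.2558


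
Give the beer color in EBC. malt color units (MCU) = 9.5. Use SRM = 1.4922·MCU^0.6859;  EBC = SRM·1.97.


SRM = 1.4922·9.5^0.6859 = 6.9895
EBC = 6.9895·1.97

13.7694 EBC


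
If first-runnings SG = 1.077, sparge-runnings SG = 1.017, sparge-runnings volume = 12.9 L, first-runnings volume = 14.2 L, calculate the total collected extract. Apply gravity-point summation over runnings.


total = Σ (SG_i − 1)·1000·V_i
first = (1.077 − 1)·1000·14.2 = 1093.4000
sparge = (1.017 − 1)·1000·12.9 = 219.3000
total = 1093.4000 + 219.3000

1312.7000 gravity·L


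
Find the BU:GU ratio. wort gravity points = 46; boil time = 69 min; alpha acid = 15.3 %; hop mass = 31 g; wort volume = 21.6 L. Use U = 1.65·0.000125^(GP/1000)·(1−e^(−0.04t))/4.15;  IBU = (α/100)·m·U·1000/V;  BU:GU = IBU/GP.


U = 1.65·0.000125^(46/1000)·(1−e^(−0.04·69))/4.15 = 0.2463
IBU = (15.3/100)·31·0.2463·1000/21.6 = 54.0876
BU:GU = 54.0876/46

1.1758


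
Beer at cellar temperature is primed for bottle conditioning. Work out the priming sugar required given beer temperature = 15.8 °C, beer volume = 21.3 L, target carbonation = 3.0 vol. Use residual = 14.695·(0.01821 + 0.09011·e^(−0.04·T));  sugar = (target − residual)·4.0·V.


residual = 14.695·(0.01821 + 0.09011·e^(−0.04·15.8)) = 0.9714
sugar = (3.0 − 0.9714)·4.0·21.3

172.8344 g


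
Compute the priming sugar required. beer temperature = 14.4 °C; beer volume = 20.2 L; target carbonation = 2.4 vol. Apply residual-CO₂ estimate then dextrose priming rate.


residual = 14.695·(0.01821 + 0.09011·e^(−0.04·T));  sugar = (target − residual)·4.0·V
residual = 14.695·(0.01821 + 0.09011·e^(−0.04·14.4)) = 1.0120
sugar = (2.4 − 1.0120)·4.0·20.2

112.1531 g


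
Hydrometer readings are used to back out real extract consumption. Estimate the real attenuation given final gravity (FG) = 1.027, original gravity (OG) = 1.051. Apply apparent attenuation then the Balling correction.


AA = (OG−FG)/(OG−1)·100;  RA = AA·0.8192
AA = (1.051 − 1.027)/(1.051 − 1)·100 = 47.0588
RA = 47.0588·0.8192

38.5506 %


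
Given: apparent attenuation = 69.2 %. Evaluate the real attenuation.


RA = AA · 0.8192
RA = 69.2 · 0.8192

56.6886 %


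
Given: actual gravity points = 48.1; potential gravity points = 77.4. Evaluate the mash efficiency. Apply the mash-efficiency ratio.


efficiency = actual / potential × 100
efficiency = 48.1 / 77.4 × 100

62.1447 %


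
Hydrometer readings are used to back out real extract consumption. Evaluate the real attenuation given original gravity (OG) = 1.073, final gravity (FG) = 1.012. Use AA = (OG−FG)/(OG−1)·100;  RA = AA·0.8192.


AA = (1.073 − 1.012)/(1.073 − 1)·100 = 83.5616
RA = 83.5616·0.8192

68.4537 %


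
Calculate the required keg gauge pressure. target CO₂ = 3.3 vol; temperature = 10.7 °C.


psi = vols/(0.01821 + 0.09011·e^(−0.04·T)) − 14.695
psi = 3.3/(0.01821 + 0.09011·e^(−0.04·10.7)) − 14.695

28.1929 psi


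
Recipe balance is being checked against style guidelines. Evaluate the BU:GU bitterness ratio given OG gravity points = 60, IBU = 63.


BU:GU = IBU / OG_points
BU:GU = 63 / 60

1.0500


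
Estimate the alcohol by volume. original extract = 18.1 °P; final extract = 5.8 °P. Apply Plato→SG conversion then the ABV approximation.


SG = 259/(259 − P);  ABV = (OG − FG)·131.25
OG = 259/(259 − 18.1) = 1.0751
FG = 259/(259 − 5.8) = 1.0229
ABV = (1.0751 − 1.0229)·131.25

6.8549 % ABV


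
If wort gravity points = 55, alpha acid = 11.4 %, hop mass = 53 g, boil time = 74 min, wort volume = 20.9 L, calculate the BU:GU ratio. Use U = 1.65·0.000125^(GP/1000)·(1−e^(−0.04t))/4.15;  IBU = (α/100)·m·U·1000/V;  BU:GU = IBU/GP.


U = 1.65·0.000125^(55/1000)·(1−e^(−0.04·74))/4.15 = 0.2300
IBU = (11.4/100)·53·0.2300·1000/20.9 = 66.4801
BU:GU = 66.4801/55

1.2087


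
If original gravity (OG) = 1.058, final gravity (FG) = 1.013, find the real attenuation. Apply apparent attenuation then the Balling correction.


AA = (OG−FG)/(OG−1)·100;  RA = AA·0.8192
AA = (1.058 − 1.013)/(1.058 − 1)·100 = 77.5862
RA = 77.5862·0.8192

63.5586 %


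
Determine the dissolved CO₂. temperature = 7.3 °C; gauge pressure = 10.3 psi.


vols = (P + 14.695)·(0.01821 + 0.09011·e^(−0.04·T))
vols = (10.3 + 14.695)·(0.01821 + 0.09011·e^(−0.04·7.3))

2.1371 volumes


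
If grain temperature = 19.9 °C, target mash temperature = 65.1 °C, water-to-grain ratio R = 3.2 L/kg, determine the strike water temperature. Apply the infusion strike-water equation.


T_strike = (0.41/R)·(T_mash − T_grain) + T_mash
T_strike = (0.41/3.2)·(65.1 − 19.9) + 65.1

70.8912 °C


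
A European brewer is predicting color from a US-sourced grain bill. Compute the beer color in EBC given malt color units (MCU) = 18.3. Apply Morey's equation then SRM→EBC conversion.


SRM = 1.4922·MCU^0.6859;  EBC = SRM·1.97
SRM = 1.4922·18.3^0.6859 = 10.9583
EBC = 10.9583·1.97

21.5878 EBC


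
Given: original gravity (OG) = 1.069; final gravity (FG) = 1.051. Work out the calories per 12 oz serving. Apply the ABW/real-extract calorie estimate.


ABW = (OG−FG)·131.25·0.79/FG;  °P = 259 − 259/SG (for OG→OE and FG→AE);  RE = 0.1808·OE + 0.8192·AE;  Cal = (6.9·ABW + 4·(RE−0.1))·FG·3.55
ABW = (1.069 − 1.051)·131.25·0.79/1.051 = 1.7758
OE = 259 − 259/1.069 = 16.7175 °P
AE = 259 − 259/1.051 = 12.5680 °P
RE = 0.1808·16.7175 + 0.8192·12.5680 = 13.3183 °P
Cal = (6.9·1.7758 + 4·(13.3183−0.1))·1.051·3.55

242.9887 kcal


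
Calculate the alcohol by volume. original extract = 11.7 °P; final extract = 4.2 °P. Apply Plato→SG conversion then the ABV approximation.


SG = 259/(259 − P);  ABV = (OG − FG)·131.25
OG = 259/(259 − 11.7) = 1.0473
FG = 259/(259 − 4.2) = 1.0165
ABV = (1.0473 − 1.0165)·131.25

4.0461 % ABV


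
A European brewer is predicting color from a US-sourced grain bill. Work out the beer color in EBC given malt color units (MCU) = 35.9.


SRM = 1.4922·MCU^0.6859;  EBC = SRM·1.97
SRM = 1.4922·35.9^0.6859 = 17.3967
EBC = 17.3967·1.97

34.2715 EBC


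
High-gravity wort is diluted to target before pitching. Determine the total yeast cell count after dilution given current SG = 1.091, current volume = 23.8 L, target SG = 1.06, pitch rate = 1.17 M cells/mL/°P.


V_w = V·((SG_c−1)/(SG_t−1)−1);  °P = 259 − 259/SG_t;  cells = rate·(V+V_w)·°P
V_w = 23.8·((1.091−1)/(1.06−1)−1) = 12.2967
V_final = 23.8 + 12.2967 = 36.0967
°P = 259 − 259/1.06 = 14.6604
cells = 1.17·36.0967·14.6604

619.1532 billion cells


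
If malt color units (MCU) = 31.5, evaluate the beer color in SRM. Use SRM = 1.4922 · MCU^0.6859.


SRM = 1.4922 · 31.5^0.6859

15.9044 SRM


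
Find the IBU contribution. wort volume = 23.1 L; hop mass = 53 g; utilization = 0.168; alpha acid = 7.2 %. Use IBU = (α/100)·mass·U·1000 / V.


IBU = (7.2/100)·53·0.168·1000 / 23.1

27.7527 IBU


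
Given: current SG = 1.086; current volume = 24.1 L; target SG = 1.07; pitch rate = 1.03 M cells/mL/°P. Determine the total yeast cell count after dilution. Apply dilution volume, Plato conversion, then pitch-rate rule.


V_w = V·((SG_c−1)/(SG_t−1)−1);  °P = 259 − 259/SG_t;  cells = rate·(V+V_w)·°P
V_w = 24.1·((1.086−1)/(1.07−1)−1) = 5.5086
V_final = 24.1 + 5.5086 = 29.6086
°P = 259 − 259/1.07 = 16.9439
cells = 1.03·29.6086·16.9439

516.7360 billion cells


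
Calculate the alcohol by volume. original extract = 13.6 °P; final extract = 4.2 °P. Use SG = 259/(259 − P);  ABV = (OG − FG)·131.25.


OG = 259/(259 − 13.6) = 1.0554
FG = 259/(259 − 4.2) = 1.0165
ABV = (1.0554 − 1.0165)·131.25

5.1104 % ABV


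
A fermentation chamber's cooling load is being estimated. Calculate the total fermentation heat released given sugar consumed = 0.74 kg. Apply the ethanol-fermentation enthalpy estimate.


Q = m_sugar · 590 kJ/kg
Q = 0.74 · 590

436.6000 kJ


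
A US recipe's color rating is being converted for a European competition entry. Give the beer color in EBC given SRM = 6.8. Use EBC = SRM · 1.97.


EBC = 6.8 · 1.97

13.3960 EBC


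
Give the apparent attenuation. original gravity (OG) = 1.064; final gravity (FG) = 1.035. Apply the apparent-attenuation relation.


AA = (OG − FG)/(OG − 1) · 100
AA = (1.064 − 1.035)/(1.064 − 1) · 100

45.3125 %


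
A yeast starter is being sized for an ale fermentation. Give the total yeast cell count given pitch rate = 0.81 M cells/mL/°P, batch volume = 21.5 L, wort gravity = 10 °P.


cells (billions) = rate · V_L · °P
cells = 0.81 · 21.5 · 10

174.1500 billion cells


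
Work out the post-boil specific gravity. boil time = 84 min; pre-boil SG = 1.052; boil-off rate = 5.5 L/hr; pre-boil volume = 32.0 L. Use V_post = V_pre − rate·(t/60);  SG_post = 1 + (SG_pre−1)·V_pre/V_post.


V_post = 32.0 − 5.5·(84/60) = 24.3000
SG_post = 1 + (1.052 − 1)·32.0/24.3000

1.0685


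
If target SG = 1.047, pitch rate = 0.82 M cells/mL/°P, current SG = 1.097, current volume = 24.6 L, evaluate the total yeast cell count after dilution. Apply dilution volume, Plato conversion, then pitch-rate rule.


V_w = V·((SG_c−1)/(SG_t−1)−1);  °P = 259 − 259/SG_t;  cells = rate·(V+V_w)·°P
V_w = 24.6·((1.097−1)/(1.047−1)−1) = 26.1702
V_final = 24.6 + 26.1702 = 50.7702
°P = 259 − 259/1.047 = 11.6266
cells = 0.82·50.7702·11.6266

484.0317 billion cells


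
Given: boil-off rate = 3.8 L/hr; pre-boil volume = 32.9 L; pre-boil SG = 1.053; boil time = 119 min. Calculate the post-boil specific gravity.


V_post = V_pre − rate·(t/60);  SG_post = 1 + (SG_pre−1)·V_pre/V_post
V_post = 32.9 − 3.8·(119/60) = 25.3633
SG_post = 1 + (1.053 − 1)·32.9/25.3633

1.0687


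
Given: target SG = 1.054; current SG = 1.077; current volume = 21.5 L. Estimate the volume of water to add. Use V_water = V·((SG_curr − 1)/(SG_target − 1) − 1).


V_water = 21.5·((1.077 − 1)/(1.054 − 1) − 1)

9.1574 L


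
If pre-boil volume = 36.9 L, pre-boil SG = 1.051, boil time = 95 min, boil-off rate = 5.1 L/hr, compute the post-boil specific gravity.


V_post = V_pre − rate·(t/60);  SG_post = 1 + (SG_pre−1)·V_pre/V_post
V_post = 36.9 − 5.1·(95/60) = 28.8250
SG_post = 1 + (1.051 − 1)·36.9/28.8250

1.0653


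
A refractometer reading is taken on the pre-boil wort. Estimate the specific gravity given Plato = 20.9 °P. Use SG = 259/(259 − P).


SG = 259/(259 − 20.9)

1.0878


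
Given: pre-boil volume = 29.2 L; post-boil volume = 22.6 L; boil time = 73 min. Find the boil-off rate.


rate = (V_pre − V_post) / (t_min/60)
rate = (29.2 − 22.6) / (73/60)

5.4247 L/hr


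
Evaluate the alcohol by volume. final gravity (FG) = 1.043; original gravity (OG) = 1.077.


ABV = (OG − FG) · 131.25
ABV = (1.077 − 1.043) · 131.25

4.4625 % ABV


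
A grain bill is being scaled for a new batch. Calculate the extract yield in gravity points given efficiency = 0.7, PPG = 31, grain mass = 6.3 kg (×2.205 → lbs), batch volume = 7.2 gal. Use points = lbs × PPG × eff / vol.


lbs = 6.3 × 2.205 = 13.8915
points = 13.8915 × 31 × 0.7 / 7.2

41.8674 points


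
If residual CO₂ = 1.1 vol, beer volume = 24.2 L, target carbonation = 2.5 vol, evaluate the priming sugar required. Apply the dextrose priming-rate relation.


sugar = (target − residual)·4.0·V
sugar = (2.5 − 1.1)·4.0·24.2

135.5200 g


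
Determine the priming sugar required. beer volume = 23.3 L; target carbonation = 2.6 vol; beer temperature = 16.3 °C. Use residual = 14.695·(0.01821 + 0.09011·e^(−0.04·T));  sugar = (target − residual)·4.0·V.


residual = 14.695·(0.01821 + 0.09011·e^(−0.04·16.3)) = 0.9575
sugar = (2.6 − 0.9575)·4.0·23.3

153.0819 g


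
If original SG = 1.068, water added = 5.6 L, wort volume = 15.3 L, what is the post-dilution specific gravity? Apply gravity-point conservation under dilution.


SG_new = 1 + (SG_old − 1)·V_old/(V_old + V_water)
pts = (1.068 − 1)·1000·15.3/(15.3 + 5.6) = 49.7799
SG_new = 1 + 49.7799/1000

1.0498


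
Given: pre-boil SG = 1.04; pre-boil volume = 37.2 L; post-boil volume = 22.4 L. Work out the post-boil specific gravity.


SG_post = 1 + (SG_pre − 1)·V_pre/V_post
pts_pre = (1.04 − 1)·1000 = 40.0000
pts_post = 40.0000·37.2/22.4 = 66.4286
SG_post = 1 + 66.4286/1000

1.0664


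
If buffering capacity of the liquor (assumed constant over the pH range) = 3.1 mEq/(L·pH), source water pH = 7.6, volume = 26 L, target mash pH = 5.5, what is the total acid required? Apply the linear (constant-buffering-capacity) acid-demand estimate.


acid = buffering capacity · (pH_source − pH_target) · V
acid = 3.1 · (7.6 − 5.5) · 26

169.2600 mEq


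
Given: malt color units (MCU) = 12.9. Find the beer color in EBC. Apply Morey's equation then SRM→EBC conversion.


SRM = 1.4922·MCU^0.6859;  EBC = SRM·1.97
SRM = 1.4922·12.9^0.6859 = 8.6215
EBC = 8.6215·1.97

16.9843 EBC


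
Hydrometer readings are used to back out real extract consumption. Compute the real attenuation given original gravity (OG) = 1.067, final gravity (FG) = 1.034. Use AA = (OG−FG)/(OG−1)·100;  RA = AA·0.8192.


AA = (1.067 − 1.034)/(1.067 − 1)·100 = 49.2537
RA = 49.2537·0.8192

40.3487 %


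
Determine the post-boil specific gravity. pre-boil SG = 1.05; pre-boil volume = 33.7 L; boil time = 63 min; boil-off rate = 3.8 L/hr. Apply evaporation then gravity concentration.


V_post = V_pre − rate·(t/60);  SG_post = 1 + (SG_pre−1)·V_pre/V_post
V_post = 33.7 − 3.8·(63/60) = 29.7100
SG_post = 1 + (1.05 − 1)·33.7/29.7100

1.0567


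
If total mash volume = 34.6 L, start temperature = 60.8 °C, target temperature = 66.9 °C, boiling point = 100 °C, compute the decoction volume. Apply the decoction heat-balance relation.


V_dec = V_total·(T_target − T_start)/(T_boil − T_start)
V_dec = 34.6·(66.9 − 60.8)/(100 − 60.8)

5.3842 L


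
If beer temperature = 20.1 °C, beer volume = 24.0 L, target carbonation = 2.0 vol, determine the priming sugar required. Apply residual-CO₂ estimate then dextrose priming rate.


residual = 14.695·(0.01821 + 0.09011·e^(−0.04·T));  sugar = (target − residual)·4.0·V
residual = 14.695·(0.01821 + 0.09011·e^(−0.04·20.1)) = 0.8602
sugar = (2.0 − 0.8602)·4.0·24.0

109.4201 g


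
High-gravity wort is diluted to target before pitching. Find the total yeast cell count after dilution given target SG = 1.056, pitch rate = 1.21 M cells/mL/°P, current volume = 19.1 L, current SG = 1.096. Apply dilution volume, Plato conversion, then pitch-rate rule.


V_w = V·((SG_c−1)/(SG_t−1)−1);  °P = 259 − 259/SG_t;  cells = rate·(V+V_w)·°P
V_w = 19.1·((1.096−1)/(1.056−1)−1) = 13.6429
V_final = 19.1 + 13.6429 = 32.7429
°P = 259 − 259/1.056 = 13.7348
cells = 1.21·32.7429·13.7348

544.1590 billion cells


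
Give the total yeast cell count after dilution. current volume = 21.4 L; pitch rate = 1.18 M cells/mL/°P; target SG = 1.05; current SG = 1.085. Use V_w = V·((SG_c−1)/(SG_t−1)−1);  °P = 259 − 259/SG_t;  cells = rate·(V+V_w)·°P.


V_w = 21.4·((1.085−1)/(1.05−1)−1) = 14.9800
V_final = 21.4 + 14.9800 = 36.3800
°P = 259 − 259/1.05 = 12.3333
cells = 1.18·36.3800·12.3333

529.4503 billion cells


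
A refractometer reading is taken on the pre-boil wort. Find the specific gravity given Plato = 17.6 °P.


SG = 259/(259 − P)
SG = 259/(259 − 17.6)

1.0729


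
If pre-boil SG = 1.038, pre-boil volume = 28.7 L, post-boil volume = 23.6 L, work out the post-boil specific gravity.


SG_post = 1 + (SG_pre − 1)·V_pre/V_post
pts_pre = (1.038 − 1)·1000 = 38.0000
pts_post = 38.0000·28.7/23.6 = 46.2119
SG_post = 1 + 46.2119/1000

1.0462


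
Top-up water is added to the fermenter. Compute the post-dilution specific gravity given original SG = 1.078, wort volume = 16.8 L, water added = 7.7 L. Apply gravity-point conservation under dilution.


SG_new = 1 + (SG_old − 1)·V_old/(V_old + V_water)
pts = (1.078 − 1)·1000·16.8/(16.8 + 7.7) = 53.4857
SG_new = 1 + 53.4857/1000

1.0535


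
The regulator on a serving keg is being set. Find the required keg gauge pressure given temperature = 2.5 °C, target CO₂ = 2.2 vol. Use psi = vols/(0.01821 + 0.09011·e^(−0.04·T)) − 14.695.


psi = 2.2/(0.01821 + 0.09011·e^(−0.04·2.5)) − 14.695

7.3613 psi


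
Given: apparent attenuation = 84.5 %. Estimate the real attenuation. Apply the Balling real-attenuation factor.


RA = AA · 0.8192
RA = 84.5 · 0.8192

69.2224 %


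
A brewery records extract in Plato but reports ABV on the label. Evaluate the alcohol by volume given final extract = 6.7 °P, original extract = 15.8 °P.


SG = 259/(259 − P);  ABV = (OG − FG)·131.25
OG = 259/(259 − 15.8) = 1.0650
FG = 259/(259 − 6.7) = 1.0266
ABV = (1.0650 − 1.0266)·131.25

5.0415 % ABV


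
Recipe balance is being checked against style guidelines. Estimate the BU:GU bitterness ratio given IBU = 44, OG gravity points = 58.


BU:GU = IBU / OG_points
BU:GU = 44 / 58

0.7586


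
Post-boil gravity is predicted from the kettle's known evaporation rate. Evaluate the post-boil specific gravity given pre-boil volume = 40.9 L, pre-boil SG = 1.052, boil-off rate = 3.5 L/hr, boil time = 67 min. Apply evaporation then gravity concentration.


V_post = V_pre − rate·(t/60);  SG_post = 1 + (SG_pre−1)·V_pre/V_post
V_post = 40.9 − 3.5·(67/60) = 36.9917
SG_post = 1 + (1.052 − 1)·40.9/36.9917

1.0575


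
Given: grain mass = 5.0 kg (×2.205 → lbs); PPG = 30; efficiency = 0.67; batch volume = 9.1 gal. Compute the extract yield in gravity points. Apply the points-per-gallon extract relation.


points = lbs × PPG × eff / vol
lbs = 5.0 × 2.205 = 11.0250
points = 11.0250 × 30 × 0.67 / 9.1

24.3519 points


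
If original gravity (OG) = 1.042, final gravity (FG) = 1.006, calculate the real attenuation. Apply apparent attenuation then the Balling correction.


AA = (OG−FG)/(OG−1)·100;  RA = AA·0.8192
AA = (1.042 − 1.006)/(1.042 − 1)·100 = 85.7143
RA = 85.7143·0.8192

70.2171 %


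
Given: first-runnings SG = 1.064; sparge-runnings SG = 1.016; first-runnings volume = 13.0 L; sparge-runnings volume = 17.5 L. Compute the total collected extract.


total = Σ (SG_i − 1)·1000·V_i
first = (1.064 − 1)·1000·13.0 = 832.0000
sparge = (1.016 − 1)·1000·17.5 = 280.0000
total = 832.0000 + 280.0000

1112.0000 gravity·L


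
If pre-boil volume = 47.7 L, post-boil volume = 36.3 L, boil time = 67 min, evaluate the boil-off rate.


rate = (V_pre − V_post) / (t_min/60)
rate = (47.7 − 36.3) / (67/60)

10.2090 L/hr


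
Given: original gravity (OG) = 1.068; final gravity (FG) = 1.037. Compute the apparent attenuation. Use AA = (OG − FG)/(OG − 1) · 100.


AA = (1.068 − 1.037)/(1.068 − 1) · 100

45.5882 %


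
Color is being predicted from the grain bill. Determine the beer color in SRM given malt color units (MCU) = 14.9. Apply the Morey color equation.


SRM = 1.4922 · MCU^0.6859
SRM = 1.4922 · 14.9^0.6859

9.5173 SRM


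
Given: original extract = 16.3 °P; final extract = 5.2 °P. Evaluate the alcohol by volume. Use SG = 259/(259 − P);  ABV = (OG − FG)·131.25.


OG = 259/(259 − 16.3) = 1.0672
FG = 259/(259 − 5.2) = 1.0205
ABV = (1.0672 − 1.0205)·131.25

6.1258 % ABV


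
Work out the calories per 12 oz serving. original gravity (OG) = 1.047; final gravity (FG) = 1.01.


ABW = (OG−FG)·131.25·0.79/FG;  °P = 259 − 259/SG (for OG→OE and FG→AE);  RE = 0.1808·OE + 0.8192·AE;  Cal = (6.9·ABW + 4·(RE−0.1))·FG·3.55
ABW = (1.047 − 1.01)·131.25·0.79/1.01 = 3.7985
OE = 259 − 259/1.047 = 11.6266 °P
AE = 259 − 259/1.01 = 2.5644 °P
RE = 0.1808·11.6266 + 0.8192·2.5644 = 4.2028 °P
Cal = (6.9·3.7985 + 4·(4.2028−0.1))·1.01·3.55

152.8159 kcal


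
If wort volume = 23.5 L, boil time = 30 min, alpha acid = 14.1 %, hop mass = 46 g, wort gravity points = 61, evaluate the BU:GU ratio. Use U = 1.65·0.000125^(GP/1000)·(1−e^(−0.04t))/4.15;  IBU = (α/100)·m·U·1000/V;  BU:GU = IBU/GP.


U = 1.65·0.000125^(61/1000)·(1−e^(−0.04·30))/4.15 = 0.1606
IBU = (14.1/100)·46·0.1606·1000/23.5 = 44.3213
BU:GU = 44.3213/61

0.7266


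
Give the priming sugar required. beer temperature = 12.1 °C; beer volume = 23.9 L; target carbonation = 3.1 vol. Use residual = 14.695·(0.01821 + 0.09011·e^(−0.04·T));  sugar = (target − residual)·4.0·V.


residual = 14.695·(0.01821 + 0.09011·e^(−0.04·12.1)) = 1.0837
sugar = (3.1 − 1.0837)·4.0·23.9

192.7585 g


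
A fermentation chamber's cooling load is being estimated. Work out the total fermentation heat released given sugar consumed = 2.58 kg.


Q = m_sugar · 590 kJ/kg
Q = 2.58 · 590

1522.2000 kJ


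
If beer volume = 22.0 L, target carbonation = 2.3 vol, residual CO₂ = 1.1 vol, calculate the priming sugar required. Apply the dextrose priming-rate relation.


sugar = (target − residual)·4.0·V
sugar = (2.3 − 1.1)·4.0·22.0

105.6000 g


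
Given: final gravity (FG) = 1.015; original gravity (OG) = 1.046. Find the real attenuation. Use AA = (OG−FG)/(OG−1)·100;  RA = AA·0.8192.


AA = (1.046 − 1.015)/(1.046 − 1)·100 = 67.3913
RA = 67.3913·0.8192

55.2070 %


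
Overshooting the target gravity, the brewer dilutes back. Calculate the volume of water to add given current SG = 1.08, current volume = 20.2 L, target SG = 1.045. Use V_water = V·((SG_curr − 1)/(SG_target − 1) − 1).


V_water = 20.2·((1.08 − 1)/(1.045 − 1) − 1)

15.7111 L


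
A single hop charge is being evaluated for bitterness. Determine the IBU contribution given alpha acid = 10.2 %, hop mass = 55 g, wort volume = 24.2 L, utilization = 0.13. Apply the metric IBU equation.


IBU = (α/100)·mass·U·1000 / V
IBU = (10.2/100)·55·0.13·1000 / 24.2

30.1364 IBU


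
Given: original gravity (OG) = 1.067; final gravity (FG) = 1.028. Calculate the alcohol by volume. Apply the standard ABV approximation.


ABV = (OG − FG) · 131.25
ABV = (1.067 − 1.028) · 131.25

5.1187 % ABV


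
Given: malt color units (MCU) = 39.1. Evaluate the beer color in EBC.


SRM = 1.4922·MCU^0.6859;  EBC = SRM·1.97
SRM = 1.4922·39.1^0.6859 = 18.4460
EBC = 18.4460·1.97

36.3385 EBC


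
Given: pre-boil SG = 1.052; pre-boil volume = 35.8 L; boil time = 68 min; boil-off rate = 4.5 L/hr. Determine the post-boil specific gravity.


V_post = V_pre − rate·(t/60);  SG_post = 1 + (SG_pre−1)·V_pre/V_post
V_post = 35.8 − 4.5·(68/60) = 30.7000
SG_post = 1 + (1.052 − 1)·35.8/30.7000

1.0606


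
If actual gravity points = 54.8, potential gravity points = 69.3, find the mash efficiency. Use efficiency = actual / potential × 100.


efficiency = 54.8 / 69.3 × 100

79.0765 %


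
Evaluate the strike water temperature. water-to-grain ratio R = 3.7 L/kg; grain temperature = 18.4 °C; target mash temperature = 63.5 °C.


T_strike = (0.41/R)·(T_mash − T_grain) + T_mash
T_strike = (0.41/3.7)·(63.5 − 18.4) + 63.5

68.4976 °C


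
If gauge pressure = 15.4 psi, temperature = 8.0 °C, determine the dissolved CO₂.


vols = (P + 14.695)·(0.01821 + 0.09011·e^(−0.04·T))
vols = (15.4 + 14.695)·(0.01821 + 0.09011·e^(−0.04·8.0))

2.5172 volumes


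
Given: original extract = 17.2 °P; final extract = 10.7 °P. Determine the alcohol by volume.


SG = 259/(259 − P);  ABV = (OG − FG)·131.25
OG = 259/(259 − 17.2) = 1.0711
FG = 259/(259 − 10.7) = 1.0431
ABV = (1.0711 − 1.0431)·131.25

3.6803 % ABV


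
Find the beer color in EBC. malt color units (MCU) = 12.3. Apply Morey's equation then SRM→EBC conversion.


SRM = 1.4922·MCU^0.6859;  EBC = SRM·1.97
SRM = 1.4922·12.3^0.6859 = 8.3444
EBC = 8.3444·1.97

16.4384 EBC


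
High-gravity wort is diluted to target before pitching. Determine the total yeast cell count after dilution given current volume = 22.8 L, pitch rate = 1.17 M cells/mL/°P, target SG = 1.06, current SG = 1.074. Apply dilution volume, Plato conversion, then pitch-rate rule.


V_w = V·((SG_c−1)/(SG_t−1)−1);  °P = 259 − 259/SG_t;  cells = rate·(V+V_w)·°P
V_w = 22.8·((1.074−1)/(1.06−1)−1) = 5.3200
V_final = 22.8 + 5.3200 = 28.1200
°P = 259 − 259/1.06 = 14.6604
cells = 1.17·28.1200·14.6604

482.3323 billion cells


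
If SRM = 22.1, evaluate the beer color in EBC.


EBC = SRM · 1.97
EBC = 22.1 · 1.97

43.5370 EBC


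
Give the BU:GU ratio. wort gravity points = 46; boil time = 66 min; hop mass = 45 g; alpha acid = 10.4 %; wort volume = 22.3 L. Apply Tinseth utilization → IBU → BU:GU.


U = 1.65·0.000125^(GP/1000)·(1−e^(−0.04t))/4.15;  IBU = (α/100)·m·U·1000/V;  BU:GU = IBU/GP
U = 1.65·0.000125^(46/1000)·(1−e^(−0.04·66))/4.15 = 0.2442
IBU = (10.4/100)·45·0.2442·1000/22.3 = 51.2485
BU:GU = 51.2485/46

1.1141


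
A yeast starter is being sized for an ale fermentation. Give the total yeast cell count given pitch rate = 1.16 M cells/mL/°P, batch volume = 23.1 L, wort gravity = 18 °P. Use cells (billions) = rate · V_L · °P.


cells = 1.16 · 23.1 · 18

482.3280 billion cells


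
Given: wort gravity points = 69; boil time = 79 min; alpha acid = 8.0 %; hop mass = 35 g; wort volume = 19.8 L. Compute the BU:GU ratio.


U = 1.65·0.000125^(GP/1000)·(1−e^(−0.04t))/4.15;  IBU = (α/100)·m·U·1000/V;  BU:GU = IBU/GP
U = 1.65·0.000125^(69/1000)·(1−e^(−0.04·79))/4.15 = 0.2048
IBU = (8.0/100)·35·0.2048·1000/19.8 = 28.9593
BU:GU = 28.9593/69

0.4197


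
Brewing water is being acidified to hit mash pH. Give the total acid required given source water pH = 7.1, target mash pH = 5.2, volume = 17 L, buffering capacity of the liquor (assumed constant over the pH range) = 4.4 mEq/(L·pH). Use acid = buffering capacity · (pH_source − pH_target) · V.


acid = 4.4 · (7.1 − 5.2) · 17

142.1200 mEq


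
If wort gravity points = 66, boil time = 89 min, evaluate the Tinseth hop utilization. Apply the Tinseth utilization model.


U = 1.65·0.000125^(GP/1000) · (1 − e^(−0.04·t))/4.15
bigness = 1.65·0.000125^(66/1000) = 0.9118
boil_factor = (1 − e^(−0.04·89))/4.15 = 0.2341
U = 0.9118 · 0.2341

0.2135


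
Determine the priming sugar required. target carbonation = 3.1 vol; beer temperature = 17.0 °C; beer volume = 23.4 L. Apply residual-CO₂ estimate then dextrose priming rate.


residual = 14.695·(0.01821 + 0.09011·e^(−0.04·T));  sugar = (target − residual)·4.0·V
residual = 14.695·(0.01821 + 0.09011·e^(−0.04·17.0)) = 0.9384
sugar = (3.1 − 0.9384)·4.0·23.4

202.3219 g


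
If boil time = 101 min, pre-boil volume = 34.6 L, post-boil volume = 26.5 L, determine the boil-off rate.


rate = (V_pre − V_post) / (t_min/60)
rate = (34.6 − 26.5) / (101/60)

4.8119 L/hr


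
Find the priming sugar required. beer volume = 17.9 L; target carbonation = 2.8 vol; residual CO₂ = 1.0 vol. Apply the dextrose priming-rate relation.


sugar = (target − residual)·4.0·V
sugar = (2.8 − 1.0)·4.0·17.9

128.8800 g


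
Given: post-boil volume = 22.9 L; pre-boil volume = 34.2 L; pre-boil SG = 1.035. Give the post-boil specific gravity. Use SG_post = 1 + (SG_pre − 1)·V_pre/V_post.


pts_pre = (1.035 − 1)·1000 = 35.0000
pts_post = 35.0000·34.2/22.9 = 52.2707
SG_post = 1 + 52.2707/1000

1.0523


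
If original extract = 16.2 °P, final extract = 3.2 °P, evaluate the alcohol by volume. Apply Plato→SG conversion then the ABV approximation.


SG = 259/(259 − P);  ABV = (OG − FG)·131.25
OG = 259/(259 − 16.2) = 1.0667
FG = 259/(259 − 3.2) = 1.0125
ABV = (1.0667 − 1.0125)·131.25

7.1153 % ABV


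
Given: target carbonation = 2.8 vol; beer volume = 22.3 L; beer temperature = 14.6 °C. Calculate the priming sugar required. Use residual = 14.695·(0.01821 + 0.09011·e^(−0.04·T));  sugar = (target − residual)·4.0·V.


residual = 14.695·(0.01821 + 0.09011·e^(−0.04·14.6)) = 1.0060
sugar = (2.8 − 1.0060)·4.0·22.3

160.0217 g


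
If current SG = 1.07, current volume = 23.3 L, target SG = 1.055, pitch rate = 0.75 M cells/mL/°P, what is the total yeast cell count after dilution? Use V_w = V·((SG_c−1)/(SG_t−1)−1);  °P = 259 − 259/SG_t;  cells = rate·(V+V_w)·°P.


V_w = 23.3·((1.07−1)/(1.055−1)−1) = 6.3545
V_final = 23.3 + 6.3545 = 29.6545
°P = 259 − 259/1.055 = 13.5024
cells = 0.75·29.6545·13.5024

300.3050 billion cells


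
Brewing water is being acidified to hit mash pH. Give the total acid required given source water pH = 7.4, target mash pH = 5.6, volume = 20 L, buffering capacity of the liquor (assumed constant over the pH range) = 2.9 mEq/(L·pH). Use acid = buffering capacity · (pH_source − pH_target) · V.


acid = 2.9 · (7.4 − 5.6) · 20

104.4000 mEq


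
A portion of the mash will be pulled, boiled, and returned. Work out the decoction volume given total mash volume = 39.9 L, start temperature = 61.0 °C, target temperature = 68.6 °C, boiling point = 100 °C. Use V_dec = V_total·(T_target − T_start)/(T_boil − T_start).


V_dec = 39.9·(68.6 − 61.0)/(100 − 61.0)

7.7754 L


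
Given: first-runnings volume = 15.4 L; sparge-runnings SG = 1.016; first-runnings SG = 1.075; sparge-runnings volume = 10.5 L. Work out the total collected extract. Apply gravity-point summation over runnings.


total = Σ (SG_i − 1)·1000·V_i
first = (1.075 − 1)·1000·15.4 = 1155.0000
sparge = (1.016 − 1)·1000·10.5 = 168.0000
total = 1155.0000 + 168.0000

1323.0000 gravity·L


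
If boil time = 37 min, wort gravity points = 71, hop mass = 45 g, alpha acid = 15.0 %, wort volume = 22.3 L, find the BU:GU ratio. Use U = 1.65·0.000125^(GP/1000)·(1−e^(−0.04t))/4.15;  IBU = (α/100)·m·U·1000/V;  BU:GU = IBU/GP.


U = 1.65·0.000125^(71/1000)·(1−e^(−0.04·37))/4.15 = 0.1622
IBU = (15.0/100)·45·0.1622·1000/22.3 = 49.1062
BU:GU = 49.1062/71

0.6916


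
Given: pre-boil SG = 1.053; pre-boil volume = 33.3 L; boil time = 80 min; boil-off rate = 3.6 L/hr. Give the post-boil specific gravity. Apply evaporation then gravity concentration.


V_post = V_pre − rate·(t/60);  SG_post = 1 + (SG_pre−1)·V_pre/V_post
V_post = 33.3 − 3.6·(80/60) = 28.5000
SG_post = 1 + (1.053 − 1)·33.3/28.5000

1.0619


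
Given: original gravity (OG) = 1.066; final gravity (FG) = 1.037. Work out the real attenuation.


AA = (OG−FG)/(OG−1)·100;  RA = AA·0.8192
AA = (1.066 − 1.037)/(1.066 − 1)·100 = 43.9394
RA = 43.9394·0.8192

35.9952 %


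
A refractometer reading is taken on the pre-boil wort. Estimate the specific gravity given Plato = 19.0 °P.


SG = 259/(259 − P)
SG = 259/(259 − 19.0)

1.0792


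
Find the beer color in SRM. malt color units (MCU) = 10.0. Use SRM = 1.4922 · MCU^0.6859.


SRM = 1.4922 · 10.0^0.6859

7.2398 SRM


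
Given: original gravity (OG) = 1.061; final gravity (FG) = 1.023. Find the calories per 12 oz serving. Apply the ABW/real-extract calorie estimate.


ABW = (OG−FG)·131.25·0.79/FG;  °P = 259 − 259/SG (for OG→OE and FG→AE);  RE = 0.1808·OE + 0.8192·AE;  Cal = (6.9·ABW + 4·(RE−0.1))·FG·3.55
ABW = (1.061 − 1.023)·131.25·0.79/1.023 = 3.8515
OE = 259 − 259/1.061 = 14.8907 °P
AE = 259 − 259/1.023 = 5.8231 °P
RE = 0.1808·14.8907 + 0.8192·5.8231 = 7.4625 °P
Cal = (6.9·3.8515 + 4·(7.4625−0.1))·1.023·3.55

203.4653 kcal


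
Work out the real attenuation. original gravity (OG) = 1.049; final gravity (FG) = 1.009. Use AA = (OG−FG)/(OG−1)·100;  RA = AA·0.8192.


AA = (1.049 − 1.009)/(1.049 − 1)·100 = 81.6327
RA = 81.6327·0.8192

66.8735 %


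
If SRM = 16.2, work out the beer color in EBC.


EBC = SRM · 1.97
EBC = 16.2 · 1.97

31.9140 EBC


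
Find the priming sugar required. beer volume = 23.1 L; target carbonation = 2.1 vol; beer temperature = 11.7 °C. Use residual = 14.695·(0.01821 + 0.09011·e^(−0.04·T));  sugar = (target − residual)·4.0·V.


residual = 14.695·(0.01821 + 0.09011·e^(−0.04·11.7)) = 1.0969
sugar = (2.1 − 1.0969)·4.0·23.1

92.6901 g


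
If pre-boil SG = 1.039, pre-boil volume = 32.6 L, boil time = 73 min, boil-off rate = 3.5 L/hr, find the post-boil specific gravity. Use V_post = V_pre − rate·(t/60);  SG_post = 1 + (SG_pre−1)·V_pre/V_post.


V_post = 32.6 − 3.5·(73/60) = 28.3417
SG_post = 1 + (1.039 − 1)·32.6/28.3417

1.0449


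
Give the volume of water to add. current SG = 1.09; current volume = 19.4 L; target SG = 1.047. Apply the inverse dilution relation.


V_water = V·((SG_curr − 1)/(SG_target − 1) − 1)
V_water = 19.4·((1.09 − 1)/(1.047 − 1) − 1)

17.7489 L


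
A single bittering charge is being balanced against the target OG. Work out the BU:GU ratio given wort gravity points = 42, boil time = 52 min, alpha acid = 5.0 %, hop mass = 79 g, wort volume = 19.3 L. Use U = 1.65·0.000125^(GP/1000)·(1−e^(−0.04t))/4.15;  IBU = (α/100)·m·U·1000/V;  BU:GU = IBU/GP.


U = 1.65·0.000125^(42/1000)·(1−e^(−0.04·52))/4.15 = 0.2385
IBU = (5.0/100)·79·0.2385·1000/19.3 = 48.8190
BU:GU = 48.8190/42

1.1624


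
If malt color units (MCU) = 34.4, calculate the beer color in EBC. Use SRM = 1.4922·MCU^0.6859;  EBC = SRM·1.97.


SRM = 1.4922·34.4^0.6859 = 16.8948
EBC = 16.8948·1.97

33.2827 EBC


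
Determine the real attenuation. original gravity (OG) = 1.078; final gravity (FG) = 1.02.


AA = (OG−FG)/(OG−1)·100;  RA = AA·0.8192
AA = (1.078 − 1.02)/(1.078 − 1)·100 = 74.3590
RA = 74.3590·0.8192

60.9149 %


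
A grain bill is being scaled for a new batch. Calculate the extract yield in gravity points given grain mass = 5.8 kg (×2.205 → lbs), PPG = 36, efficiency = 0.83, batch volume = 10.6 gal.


points = lbs × PPG × eff / vol
lbs = 5.8 × 2.205 = 12.7890
points = 12.7890 × 36 × 0.83 / 10.6

36.0505 points


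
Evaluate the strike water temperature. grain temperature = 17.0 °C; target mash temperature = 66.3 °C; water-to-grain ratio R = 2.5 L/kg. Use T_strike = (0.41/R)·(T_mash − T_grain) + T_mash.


T_strike = (0.41/2.5)·(66.3 − 17.0) + 66.3

74.3852 °C


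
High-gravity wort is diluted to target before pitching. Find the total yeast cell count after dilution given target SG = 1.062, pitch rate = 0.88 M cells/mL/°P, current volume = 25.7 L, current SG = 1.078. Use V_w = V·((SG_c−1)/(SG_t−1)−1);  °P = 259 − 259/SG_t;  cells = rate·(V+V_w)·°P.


V_w = 25.7·((1.078−1)/(1.062−1)−1) = 6.6323
V_final = 25.7 + 6.6323 = 32.3323
°P = 259 − 259/1.062 = 15.1205
cells = 0.88·32.3323·15.1205

430.2151 billion cells


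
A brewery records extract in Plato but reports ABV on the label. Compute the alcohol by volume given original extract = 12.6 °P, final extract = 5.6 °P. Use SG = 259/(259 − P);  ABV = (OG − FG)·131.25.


OG = 259/(259 − 12.6) = 1.0511
FG = 259/(259 − 5.6) = 1.0221
ABV = (1.0511 − 1.0221)·131.25

3.8111 % ABV


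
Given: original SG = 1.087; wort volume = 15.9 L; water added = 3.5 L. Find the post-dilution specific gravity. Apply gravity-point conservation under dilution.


SG_new = 1 + (SG_old − 1)·V_old/(V_old + V_water)
pts = (1.087 − 1)·1000·15.9/(15.9 + 3.5) = 71.3041
SG_new = 1 + 71.3041/1000

1.0713


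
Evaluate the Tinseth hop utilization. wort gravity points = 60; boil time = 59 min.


U = 1.65·0.000125^(GP/1000) · (1 − e^(−0.04·t))/4.15
bigness = 1.65·0.000125^(60/1000) = 0.9623
boil_factor = (1 − e^(−0.04·59))/4.15 = 0.2182
U = 0.9623 · 0.2182

0.2100


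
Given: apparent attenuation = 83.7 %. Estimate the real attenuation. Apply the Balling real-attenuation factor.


RA = AA · 0.8192
RA = 83.7 · 0.8192

68.5670 %


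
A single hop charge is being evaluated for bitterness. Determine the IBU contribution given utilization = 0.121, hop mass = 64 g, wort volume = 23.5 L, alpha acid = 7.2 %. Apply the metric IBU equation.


IBU = (α/100)·mass·U·1000 / V
IBU = (7.2/100)·64·0.121·1000 / 23.5

23.7263 IBU


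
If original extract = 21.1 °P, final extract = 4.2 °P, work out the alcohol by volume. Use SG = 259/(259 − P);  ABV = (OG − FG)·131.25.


OG = 259/(259 − 21.1) = 1.0887
FG = 259/(259 − 4.2) = 1.0165
ABV = (1.0887 − 1.0165)·131.25

9.4775 % ABV


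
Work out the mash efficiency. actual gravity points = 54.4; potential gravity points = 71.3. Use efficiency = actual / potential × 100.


efficiency = 54.4 / 71.3 × 100

76.2973 %
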